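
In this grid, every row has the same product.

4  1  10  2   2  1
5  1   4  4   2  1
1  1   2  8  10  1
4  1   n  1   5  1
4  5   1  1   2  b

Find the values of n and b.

Rows 1 and 3 each multiply to 160, so every row has product 160.
Row 4: 4×1×1×5×1 = 20, so the missing entry is 160 ÷ 20 = 8.
Row 5: 4×5×1×1×2 = 40, so the missing entry is 160 ÷ 40 = 4.

n = 8, b = 4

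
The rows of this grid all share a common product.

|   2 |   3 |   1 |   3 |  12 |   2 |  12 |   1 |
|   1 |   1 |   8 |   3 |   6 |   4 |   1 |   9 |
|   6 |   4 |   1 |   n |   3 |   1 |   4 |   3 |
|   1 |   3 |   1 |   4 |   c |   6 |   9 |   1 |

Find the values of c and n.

c = 8, n = 6

Rows 1 and 2 each multiply to 5184, so every row has product 5184.
Row 4: 1×3×1×4×6×9×1 = 648, so the missing entry is 5184 ÷ 648 = 8.
Row 3: 6×4×1×3×1×4×3 = 864, so the missing entry is 5184 ÷ 864 = 6.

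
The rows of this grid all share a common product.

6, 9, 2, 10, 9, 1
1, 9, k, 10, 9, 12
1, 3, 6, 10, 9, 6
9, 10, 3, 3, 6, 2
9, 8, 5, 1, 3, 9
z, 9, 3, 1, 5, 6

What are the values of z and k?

Rows 1 and 5 each multiply to 9720, so every row has product 9720.
Row 6: 9×3×1×5×6 = 810, so the missing entry is 9720 ÷ 810 = 12.
Row 2: 1×9×10×9×12 = 9720, so the missing entry is 9720 ÷ 9720 = 1.

z = 12, k = 1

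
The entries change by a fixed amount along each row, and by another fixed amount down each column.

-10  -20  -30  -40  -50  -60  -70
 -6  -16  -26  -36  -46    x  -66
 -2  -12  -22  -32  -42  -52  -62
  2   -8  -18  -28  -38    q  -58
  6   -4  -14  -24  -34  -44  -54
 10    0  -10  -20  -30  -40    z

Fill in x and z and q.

Along each row the entries change by -10 per step; down each column they change by 4.
Row 2: from -6 at column 1, stepping by -10 to column 6 gives -56.
Row 6: from 10 at column 1, stepping by -10 to column 7 gives -50.
Row 4: from 2 at column 1, stepping by -10 to column 6 gives -48.

x = -56, z = -50, q = -48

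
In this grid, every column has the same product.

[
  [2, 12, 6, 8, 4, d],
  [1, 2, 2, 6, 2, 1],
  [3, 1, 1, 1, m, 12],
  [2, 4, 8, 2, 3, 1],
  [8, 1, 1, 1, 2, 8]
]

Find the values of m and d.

Columns 1 and 4 each multiply to 96, so every column has product 96.
Column 5: 4×2×3×2 = 48, so the missing entry is 96 ÷ 48 = 2.
Column 6: 1×12×1×8 = 96, so the missing entry is 96 ÷ 96 = 1.

m = 2, d = 1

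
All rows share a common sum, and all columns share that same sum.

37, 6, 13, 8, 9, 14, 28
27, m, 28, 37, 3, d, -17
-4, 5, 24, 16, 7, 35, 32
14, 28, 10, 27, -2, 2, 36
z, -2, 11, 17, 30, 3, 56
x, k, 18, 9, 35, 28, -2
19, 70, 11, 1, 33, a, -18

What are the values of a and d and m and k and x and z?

a = -1, d = 34, m = 3, k = 5, x = 22, z = 0

Rows 1 and 3 both sum to 115, so that's the common total.
Row 5: -2 + 11 + 17 + 30 + 3 + 56 = 115, so its missing entry is 115 − 115 = 0.
Row 7: 19 + 70 + 11 + 1 + 33 − 18 = 116, so its missing entry is 115 − 116 = -1.
Column 6: 14 + 35 + 2 + 3 + 28 − 1 = 81, so its missing entry is 115 − 81 = 34.
Row 2: 27 + 28 + 37 + 3 + 34 − 17 = 112, so its missing entry is 115 − 112 = 3.
Column 2: 6 + 3 + 5 + 28 − 2 + 70 = 110, so its missing entry is 115 − 110 = 5.
Row 6: 5 + 18 + 9 + 35 + 28 − 2 = 93, so its missing entry is 115 − 93 = 22.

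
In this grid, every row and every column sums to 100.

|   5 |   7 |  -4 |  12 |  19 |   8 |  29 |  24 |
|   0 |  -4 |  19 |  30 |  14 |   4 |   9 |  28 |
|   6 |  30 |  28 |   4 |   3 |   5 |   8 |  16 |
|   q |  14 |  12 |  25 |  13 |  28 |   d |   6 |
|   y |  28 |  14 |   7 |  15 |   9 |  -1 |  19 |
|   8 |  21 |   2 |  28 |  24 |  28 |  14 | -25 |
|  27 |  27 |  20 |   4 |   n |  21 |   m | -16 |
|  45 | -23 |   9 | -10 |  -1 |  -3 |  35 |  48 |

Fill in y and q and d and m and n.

Row 5: 28 + 14 + 7 + 15 + 9 − 1 + 19 = 91, so its missing entry is 100 − 91 = 9.
Column 5: 19 + 14 + 3 + 13 + 15 + 24 − 1 = 87, so its missing entry is 100 − 87 = 13.
Column 1: 5 + 0 + 6 + 9 + 8 + 27 + 45 = 100, so its missing entry is 100 − 100 = 0.
Row 4: 0 + 14 + 12 + 25 + 13 + 28 + 6 = 98, so its missing entry is 100 − 98 = 2.
Row 7: 27 + 27 + 20 + 4 + 13 + 21 − 16 = 96, so its missing entry is 100 − 96 = 4.

y = 9, q = 0, d = 2, m = 4, n = 13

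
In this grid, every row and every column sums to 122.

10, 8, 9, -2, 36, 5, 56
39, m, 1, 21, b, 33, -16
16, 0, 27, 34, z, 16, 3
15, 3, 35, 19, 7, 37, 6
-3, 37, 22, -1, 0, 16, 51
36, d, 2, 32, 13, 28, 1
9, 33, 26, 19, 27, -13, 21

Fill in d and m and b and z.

d = 10, m = 31, b = 13, z = 26

Row 6: 36 + 2 + 32 + 13 + 28 + 1 = 112, so its missing entry is 122 − 112 = 10.
Column 2: 8 + 0 + 3 + 37 + 10 + 33 = 91, so its missing entry is 122 − 91 = 31.
Row 2: 39 + 31 + 1 + 21 + 33 − 16 = 109, so its missing entry is 122 − 109 = 13.
Row 3: 16 + 0 + 27 + 34 + 16 + 3 = 96, so its missing entry is 122 − 96 = 26.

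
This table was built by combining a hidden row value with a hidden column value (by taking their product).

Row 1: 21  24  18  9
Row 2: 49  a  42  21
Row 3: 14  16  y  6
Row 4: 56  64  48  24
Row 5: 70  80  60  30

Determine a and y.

a = 56, y = 12

Each row is a constant multiple of every other row — this is a multiplication table with the headers hidden.
Row 2 is 49/21 = 7/3 times row 1, so its entry in column 2 is 24 × 7/3 = 56.
Row 3 is 14/21 = 2/3 times row 1, so its entry in column 3 is 18 × 2/3 = 12.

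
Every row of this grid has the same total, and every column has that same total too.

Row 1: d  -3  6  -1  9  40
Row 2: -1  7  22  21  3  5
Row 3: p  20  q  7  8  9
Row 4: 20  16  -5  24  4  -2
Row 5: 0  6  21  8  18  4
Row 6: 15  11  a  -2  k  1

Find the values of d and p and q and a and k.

Rows 2 and 4 both sum to 57, so that's the common total.
The known cells in row 1 total 51, leaving 57 − 51 = 6 for the blank.
The known cells in column 5 total 42, leaving 57 − 42 = 15 for the blank.
The known cells in column 1 total 40, leaving 57 − 40 = 17 for the blank.
The known cells in row 3 total 61, leaving 57 − 61 = -4 for the blank.
The known cells in row 6 total 40, leaving 57 − 40 = 17 for the blank.

d = 6, p = 17, q = -4, a = 17, k = 15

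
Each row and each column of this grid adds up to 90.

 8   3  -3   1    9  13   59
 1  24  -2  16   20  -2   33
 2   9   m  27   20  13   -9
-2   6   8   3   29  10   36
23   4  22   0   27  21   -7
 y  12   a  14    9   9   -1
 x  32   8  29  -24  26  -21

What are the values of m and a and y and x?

Row 7: 32 + 8 + 29 − 24 + 26 − 21 = 50, so its missing entry is 90 − 50 = 40.
Column 1: 8 + 1 + 2 − 2 + 23 + 40 = 72, so its missing entry is 90 − 72 = 18.
Row 6: 18 + 12 + 14 + 9 + 9 − 1 = 61, so its missing entry is 90 − 61 = 29.
Row 3: 2 + 9 + 27 + 20 + 13 − 9 = 62, so its missing entry is 90 − 62 = 28.

m = 28, a = 29, y = 18, x = 40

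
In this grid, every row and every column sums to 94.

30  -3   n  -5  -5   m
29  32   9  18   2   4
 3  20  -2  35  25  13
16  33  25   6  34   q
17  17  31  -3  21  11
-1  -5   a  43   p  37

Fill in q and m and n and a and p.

q = -20, m = 49, n = 28, a = 3, p = 17

The known cells in column 5 total 77, leaving 94 − 77 = 17 for the blank.
The known cells in row 4 total 114, leaving 94 − 114 = -20 for the blank.
The known cells in column 6 total 45, leaving 94 − 45 = 49 for the blank.
The known cells in row 1 total 66, leaving 94 − 66 = 28 for the blank.
The known cells in row 6 total 91, leaving 94 − 91 = 3 for the blank.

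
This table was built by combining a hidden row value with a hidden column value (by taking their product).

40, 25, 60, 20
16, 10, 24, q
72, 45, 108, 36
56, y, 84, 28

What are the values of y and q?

y = 35, q = 8

Each row is a constant multiple of every other row — this is a multiplication table with the headers hidden.
Row 4 is 56/40 = 7/5 times row 1, so its entry in column 2 is 25 × 7/5 = 35.
Row 2 is 16/40 = 2/5 times row 1, so its entry in column 4 is 20 × 2/5 = 8.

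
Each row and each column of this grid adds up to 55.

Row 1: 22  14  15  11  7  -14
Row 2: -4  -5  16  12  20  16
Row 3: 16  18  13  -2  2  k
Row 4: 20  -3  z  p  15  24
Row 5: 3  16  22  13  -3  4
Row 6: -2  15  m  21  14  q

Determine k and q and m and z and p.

k = 8, q = 17, m = -10, z = -1, p = 0

The known cells in column 4 total 55, leaving 55 − 55 = 0 for the blank.
The known cells in row 4 total 56, leaving 55 − 56 = -1 for the blank.
The known cells in row 3 total 47, leaving 55 − 47 = 8 for the blank.
The known cells in column 6 total 38, leaving 55 − 38 = 17 for the blank.
The known cells in row 6 total 65, leaving 55 − 65 = -10 for the blank.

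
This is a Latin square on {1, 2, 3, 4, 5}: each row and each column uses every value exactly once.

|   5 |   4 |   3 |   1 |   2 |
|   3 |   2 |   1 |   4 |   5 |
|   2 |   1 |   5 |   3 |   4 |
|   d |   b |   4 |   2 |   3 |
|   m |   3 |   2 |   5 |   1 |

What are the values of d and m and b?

d = 1, m = 4, b = 5

For row 4, column 2: column 2 already has {1, 2, 3, 4}; that leaves 5.
At (row 5, col 1): row 5 already has {1, 2, 3, 5}, so the value is 4.
At (row 4, col 1): row 4 already has {2, 3, 4, 5}, so the value is 1.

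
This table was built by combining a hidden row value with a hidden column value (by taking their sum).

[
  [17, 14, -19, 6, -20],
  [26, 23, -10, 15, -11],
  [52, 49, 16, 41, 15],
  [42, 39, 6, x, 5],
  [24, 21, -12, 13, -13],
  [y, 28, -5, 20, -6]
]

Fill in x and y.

x = 31, y = 31

The difference between any two rows is the same in every column — this is an addition table with the headers hidden.
Row 4 minus row 1 is 5 − (-20) = 25, so its entry in column 4 is 6 + 25 = 31.
Row 6 minus row 1 is -6 − (-20) = 14, so its entry in column 1 is 17 + 14 = 31.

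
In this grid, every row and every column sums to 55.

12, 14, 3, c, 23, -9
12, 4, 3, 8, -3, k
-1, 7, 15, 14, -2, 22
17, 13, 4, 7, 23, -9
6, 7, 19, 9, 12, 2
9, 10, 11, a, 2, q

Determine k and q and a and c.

Row 1: 12 + 14 + 3 + 23 − 9 = 43, so its missing entry is 55 − 43 = 12.
Column 4: 12 + 8 + 14 + 7 + 9 = 50, so its missing entry is 55 − 50 = 5.
Row 6: 9 + 10 + 11 + 5 + 2 = 37, so its missing entry is 55 − 37 = 18.
Row 2: 12 + 4 + 3 + 8 − 3 = 24, so its missing entry is 55 − 24 = 31.

k = 31, q = 18, a = 5, c = 12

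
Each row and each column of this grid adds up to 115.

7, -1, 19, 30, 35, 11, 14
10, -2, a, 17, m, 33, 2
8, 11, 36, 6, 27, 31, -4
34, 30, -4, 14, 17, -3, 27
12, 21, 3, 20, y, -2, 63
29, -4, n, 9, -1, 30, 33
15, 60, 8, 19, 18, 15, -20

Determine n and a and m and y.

Row 5: 12 + 21 + 3 + 20 − 2 + 63 = 117, so its missing entry is 115 − 117 = -2.
Column 5: 35 + 27 + 17 − 2 − 1 + 18 = 94, so its missing entry is 115 − 94 = 21.
Row 2: 10 − 2 + 17 + 21 + 33 + 2 = 81, so its missing entry is 115 − 81 = 34.
Row 6: 29 − 4 + 9 − 1 + 30 + 33 = 96, so its missing entry is 115 − 96 = 19.

n = 19, a = 34, m = 21, y = -2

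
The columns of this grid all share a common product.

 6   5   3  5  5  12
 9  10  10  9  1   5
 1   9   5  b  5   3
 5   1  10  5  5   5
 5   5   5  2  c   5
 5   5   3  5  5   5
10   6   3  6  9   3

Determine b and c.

b = 5, c = 12

Columns 1 and 3 each multiply to 67500, so every column has product 67500.
Column 4: 5×9×5×2×5×6 = 13500, so the missing entry is 67500 ÷ 13500 = 5.
Column 5: 5×1×5×5×5×9 = 5625, so the missing entry is 67500 ÷ 5625 = 12.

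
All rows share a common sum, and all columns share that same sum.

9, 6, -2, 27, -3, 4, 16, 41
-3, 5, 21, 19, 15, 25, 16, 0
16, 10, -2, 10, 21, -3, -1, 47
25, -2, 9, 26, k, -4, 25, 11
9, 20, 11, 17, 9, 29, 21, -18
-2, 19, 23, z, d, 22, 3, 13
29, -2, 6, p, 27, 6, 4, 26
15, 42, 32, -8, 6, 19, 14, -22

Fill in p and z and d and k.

Rows 1 and 2 both sum to 98, so that's the common total.
Row 7 has 29 − 2 + 6 + 27 + 6 + 4 + 26 = 96; the blank must be 98 − 96 = 2.
Column 4 has 27 + 19 + 10 + 26 + 17 + 2 − 8 = 93; the blank must be 98 − 93 = 5.
Row 6 has -2 + 19 + 23 + 5 + 22 + 3 + 13 = 83; the blank must be 98 − 83 = 15.
Row 4 has 25 − 2 + 9 + 26 − 4 + 25 + 11 = 90; the blank must be 98 − 90 = 8.

p = 2, z = 5, d = 15, k = 8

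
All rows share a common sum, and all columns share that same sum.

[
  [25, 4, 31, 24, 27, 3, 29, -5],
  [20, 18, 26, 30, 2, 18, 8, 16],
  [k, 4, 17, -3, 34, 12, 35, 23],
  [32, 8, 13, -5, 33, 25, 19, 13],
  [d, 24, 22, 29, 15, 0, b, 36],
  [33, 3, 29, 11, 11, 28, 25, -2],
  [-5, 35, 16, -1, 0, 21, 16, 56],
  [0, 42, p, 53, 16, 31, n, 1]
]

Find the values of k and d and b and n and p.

Rows 1 and 2 both sum to 138, so that's the common total.
The known cells in row 3 total 122, leaving 138 − 122 = 16 for the blank.
The known cells in column 1 total 121, leaving 138 − 121 = 17 for the blank.
The known cells in row 5 total 143, leaving 138 − 143 = -5 for the blank.
The known cells in column 7 total 127, leaving 138 − 127 = 11 for the blank.
The known cells in row 8 total 154, leaving 138 − 154 = -16 for the blank.

k = 16, d = 17, b = -5, n = 11, p = -16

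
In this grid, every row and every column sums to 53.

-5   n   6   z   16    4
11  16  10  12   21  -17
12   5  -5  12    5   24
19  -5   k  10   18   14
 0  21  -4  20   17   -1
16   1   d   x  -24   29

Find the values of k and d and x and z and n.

Column 2: 16 + 5 − 5 + 21 + 1 = 38, so its missing entry is 53 − 38 = 15.
Row 1: -5 + 15 + 6 + 16 + 4 = 36, so its missing entry is 53 − 36 = 17.
Column 4: 17 + 12 + 12 + 10 + 20 = 71, so its missing entry is 53 − 71 = -18.
Row 4: 19 − 5 + 10 + 18 + 14 = 56, so its missing entry is 53 − 56 = -3.
Row 6: 16 + 1 − 18 − 24 + 29 = 4, so its missing entry is 53 − 4 = 49.

k = -3, d = 49, x = -18, z = 17, n = 15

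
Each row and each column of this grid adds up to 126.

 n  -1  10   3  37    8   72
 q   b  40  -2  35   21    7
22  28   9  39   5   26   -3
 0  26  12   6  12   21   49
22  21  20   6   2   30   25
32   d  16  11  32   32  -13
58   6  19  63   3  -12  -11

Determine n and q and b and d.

n = -3, q = -5, b = 30, d = 16

Row 6: 32 + 16 + 11 + 32 + 32 − 13 = 110, so its missing entry is 126 − 110 = 16.
Column 2: -1 + 28 + 26 + 21 + 16 + 6 = 96, so its missing entry is 126 − 96 = 30.
Row 2: 30 + 40 − 2 + 35 + 21 + 7 = 131, so its missing entry is 126 − 131 = -5.
Row 1: -1 + 10 + 3 + 37 + 8 + 72 = 129, so its missing entry is 126 − 129 = -3.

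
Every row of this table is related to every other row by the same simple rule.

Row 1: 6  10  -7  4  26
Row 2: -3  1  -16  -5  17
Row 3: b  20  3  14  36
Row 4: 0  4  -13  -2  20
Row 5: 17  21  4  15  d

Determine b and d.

b = 16, d = 37

The difference between any two rows is the same in every column — this is an addition table with the headers hidden.
Row 3 minus row 1 is 20 − 10 = 10, so its entry in column 1 is 6 + 10 = 16.
Row 5 minus row 1 is 21 − 10 = 11, so its entry in column 5 is 26 + 11 = 37.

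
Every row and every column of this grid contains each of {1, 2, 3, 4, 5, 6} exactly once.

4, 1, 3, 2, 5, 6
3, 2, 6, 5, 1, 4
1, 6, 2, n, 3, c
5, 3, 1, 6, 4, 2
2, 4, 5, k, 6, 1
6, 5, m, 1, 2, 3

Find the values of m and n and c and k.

m = 4, n = 4, c = 5, k = 3

Cell (3,6): column 6 already has {1, 2, 3, 4, 6} → 5.
For row 3, column 4: row 3 already has {1, 2, 3, 5, 6}; that leaves 4.
Cell (5,4): row 5 already has {1, 2, 4, 5, 6} → 3.
Cell (6,3): row 6 already has {1, 2, 3, 5, 6} → 4.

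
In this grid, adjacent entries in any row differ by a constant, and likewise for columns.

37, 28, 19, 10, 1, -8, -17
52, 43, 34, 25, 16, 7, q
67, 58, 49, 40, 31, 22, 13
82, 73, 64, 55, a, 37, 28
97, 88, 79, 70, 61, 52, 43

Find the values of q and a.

q = -2, a = 46

Along each row the entries change by -9 per step; down each column they change by 15.
Row 2: from 52 at column 1, stepping by -9 to column 7 gives -2.
Row 4: from 82 at column 1, stepping by -9 to column 5 gives 46.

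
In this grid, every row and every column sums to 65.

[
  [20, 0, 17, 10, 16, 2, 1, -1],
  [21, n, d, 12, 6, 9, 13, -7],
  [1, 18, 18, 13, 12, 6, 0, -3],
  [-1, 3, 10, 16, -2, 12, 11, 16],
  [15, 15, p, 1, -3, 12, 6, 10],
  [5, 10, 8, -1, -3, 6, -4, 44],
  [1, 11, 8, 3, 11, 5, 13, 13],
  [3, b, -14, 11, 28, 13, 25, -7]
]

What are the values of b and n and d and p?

b = 6, n = 2, d = 9, p = 9

Row 8: 3 − 14 + 11 + 28 + 13 + 25 − 7 = 59, so its missing entry is 65 − 59 = 6.
Column 2: 0 + 18 + 3 + 15 + 10 + 11 + 6 = 63, so its missing entry is 65 − 63 = 2.
Row 2: 21 + 2 + 12 + 6 + 9 + 13 − 7 = 56, so its missing entry is 65 − 56 = 9.
Row 5: 15 + 15 + 1 − 3 + 12 + 6 + 10 = 56, so its missing entry is 65 − 56 = 9.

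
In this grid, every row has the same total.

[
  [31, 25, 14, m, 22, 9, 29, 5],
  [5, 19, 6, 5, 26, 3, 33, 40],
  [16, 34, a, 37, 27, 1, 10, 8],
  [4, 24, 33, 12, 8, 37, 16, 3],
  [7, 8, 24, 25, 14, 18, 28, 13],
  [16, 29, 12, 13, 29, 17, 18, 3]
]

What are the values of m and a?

Rows 5 and 6 both add up to 137, so every row sums to 137.
Row 1: 31 + 25 + 14 + 22 + 9 + 29 + 5 = 135, so the missing entry is 137 − 135 = 2.
Row 3: 16 + 34 + 37 + 27 + 1 + 10 + 8 = 133, so the missing entry is 137 − 133 = 4.

m = 2, a = 4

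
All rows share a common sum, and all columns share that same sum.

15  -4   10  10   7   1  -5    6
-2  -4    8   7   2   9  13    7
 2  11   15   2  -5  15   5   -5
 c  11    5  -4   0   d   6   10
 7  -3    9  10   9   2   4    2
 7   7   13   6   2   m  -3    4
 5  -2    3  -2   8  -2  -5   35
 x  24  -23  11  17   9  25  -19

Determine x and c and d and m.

Rows 1 and 2 both sum to 40, so that's the common total.
Row 6 has 7 + 7 + 13 + 6 + 2 − 3 + 4 = 36; the blank must be 40 − 36 = 4.
Row 8 has 24 − 23 + 11 + 17 + 9 + 25 − 19 = 44; the blank must be 40 − 44 = -4.
Column 6 has 1 + 9 + 15 + 2 + 4 − 2 + 9 = 38; the blank must be 40 − 38 = 2.
Row 4 has 11 + 5 − 4 + 0 + 2 + 6 + 10 = 30; the blank must be 40 − 30 = 10.

x = -4, c = 10, d = 2, m = 4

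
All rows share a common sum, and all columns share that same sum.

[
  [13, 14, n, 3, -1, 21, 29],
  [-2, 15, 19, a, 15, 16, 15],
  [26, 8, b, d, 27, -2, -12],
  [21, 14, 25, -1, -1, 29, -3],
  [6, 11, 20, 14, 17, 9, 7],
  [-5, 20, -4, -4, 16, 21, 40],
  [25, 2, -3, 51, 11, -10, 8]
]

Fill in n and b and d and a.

n = 5, b = 22, d = 15, a = 6

Rows 4 and 5 both sum to 84, so that's the common total.
Row 1: 13 + 14 + 3 − 1 + 21 + 29 = 79, so its missing entry is 84 − 79 = 5.
Row 2: -2 + 15 + 19 + 15 + 16 + 15 = 78, so its missing entry is 84 − 78 = 6.
Column 4: 3 + 6 − 1 + 14 − 4 + 51 = 69, so its missing entry is 84 − 69 = 15.
Row 3: 26 + 8 + 15 + 27 − 2 − 12 = 62, so its missing entry is 84 − 62 = 22.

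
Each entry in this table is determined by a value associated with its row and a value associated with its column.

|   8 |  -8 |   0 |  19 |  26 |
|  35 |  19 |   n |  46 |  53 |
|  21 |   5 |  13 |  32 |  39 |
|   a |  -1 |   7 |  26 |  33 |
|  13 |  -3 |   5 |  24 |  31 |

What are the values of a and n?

The difference between any two rows is the same in every column — this is an addition table with the headers hidden.
Row 4 minus row 1 is -1 − (-8) = 7, so its entry in column 1 is 8 + 7 = 15.
Row 2 minus row 1 is 19 − (-8) = 27, so its entry in column 3 is 0 + 27 = 27.

a = 15, n = 27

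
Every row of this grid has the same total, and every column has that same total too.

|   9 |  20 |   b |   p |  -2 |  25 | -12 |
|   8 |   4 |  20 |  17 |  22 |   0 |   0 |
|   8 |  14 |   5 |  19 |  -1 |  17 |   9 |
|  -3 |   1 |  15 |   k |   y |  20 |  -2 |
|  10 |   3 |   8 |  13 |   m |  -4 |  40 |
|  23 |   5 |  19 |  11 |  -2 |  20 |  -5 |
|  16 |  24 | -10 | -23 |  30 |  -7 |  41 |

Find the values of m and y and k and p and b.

m = 1, y = 23, k = 17, p = 17, b = 14

Rows 2 and 3 both sum to 71, so that's the common total.
Row 5: 10 + 3 + 8 + 13 − 4 + 40 = 70, so its missing entry is 71 − 70 = 1.
Column 5: -2 + 22 − 1 + 1 − 2 + 30 = 48, so its missing entry is 71 − 48 = 23.
Column 3: 20 + 5 + 15 + 8 + 19 − 10 = 57, so its missing entry is 71 − 57 = 14.
Row 1: 9 + 20 + 14 − 2 + 25 − 12 = 54, so its missing entry is 71 − 54 = 17.
Row 4: -3 + 1 + 15 + 23 + 20 − 2 = 54, so its missing entry is 71 − 54 = 17.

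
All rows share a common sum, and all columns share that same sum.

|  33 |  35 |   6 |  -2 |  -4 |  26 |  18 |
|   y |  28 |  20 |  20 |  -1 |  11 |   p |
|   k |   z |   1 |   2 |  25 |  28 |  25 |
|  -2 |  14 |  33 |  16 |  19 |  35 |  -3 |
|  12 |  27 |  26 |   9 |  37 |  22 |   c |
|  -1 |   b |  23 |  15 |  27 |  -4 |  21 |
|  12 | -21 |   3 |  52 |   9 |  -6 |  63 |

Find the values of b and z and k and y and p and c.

b = 31, z = -2, k = 33, y = 25, p = 9, c = -21

Rows 1 and 4 both sum to 112, so that's the common total.
Row 5: 12 + 27 + 26 + 9 + 37 + 22 = 133, so its missing entry is 112 − 133 = -21.
Row 6: -1 + 23 + 15 + 27 − 4 + 21 = 81, so its missing entry is 112 − 81 = 31.
Column 2: 35 + 28 + 14 + 27 + 31 − 21 = 114, so its missing entry is 112 − 114 = -2.
Row 3: -2 + 1 + 2 + 25 + 28 + 25 = 79, so its missing entry is 112 − 79 = 33.
Column 1: 33 + 33 − 2 + 12 − 1 + 12 = 87, so its missing entry is 112 − 87 = 25.
Row 2: 25 + 28 + 20 + 20 − 1 + 11 = 103, so its missing entry is 112 − 103 = 9.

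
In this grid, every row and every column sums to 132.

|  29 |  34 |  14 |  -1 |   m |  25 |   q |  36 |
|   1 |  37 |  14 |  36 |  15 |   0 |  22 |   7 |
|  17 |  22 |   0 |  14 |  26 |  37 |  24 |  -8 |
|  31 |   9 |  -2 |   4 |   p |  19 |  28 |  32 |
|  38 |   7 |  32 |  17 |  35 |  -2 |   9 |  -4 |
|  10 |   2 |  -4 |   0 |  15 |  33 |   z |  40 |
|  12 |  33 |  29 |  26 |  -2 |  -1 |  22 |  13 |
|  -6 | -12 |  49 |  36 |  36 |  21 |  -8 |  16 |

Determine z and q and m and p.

z = 36, q = -1, m = -4, p = 11

Row 6: 10 + 2 − 4 + 0 + 15 + 33 + 40 = 96, so its missing entry is 132 − 96 = 36.
Row 4: 31 + 9 − 2 + 4 + 19 + 28 + 32 = 121, so its missing entry is 132 − 121 = 11.
Column 5: 15 + 26 + 11 + 35 + 15 − 2 + 36 = 136, so its missing entry is 132 − 136 = -4.
Row 1: 29 + 34 + 14 − 1 − 4 + 25 + 36 = 133, so its missing entry is 132 − 133 = -1.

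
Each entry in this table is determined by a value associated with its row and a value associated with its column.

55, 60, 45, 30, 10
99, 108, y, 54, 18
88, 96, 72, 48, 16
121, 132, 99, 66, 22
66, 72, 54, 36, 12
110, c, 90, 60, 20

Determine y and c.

y = 81, c = 120

Each row is a constant multiple of every other row — this is a multiplication table with the headers hidden.
Row 2 is 99/55 = 9/5 times row 1, so its entry in column 3 is 45 × 9/5 = 81.
Row 6 is 110/55 = 2/1 times row 1, so its entry in column 2 is 60 × 2/1 = 120.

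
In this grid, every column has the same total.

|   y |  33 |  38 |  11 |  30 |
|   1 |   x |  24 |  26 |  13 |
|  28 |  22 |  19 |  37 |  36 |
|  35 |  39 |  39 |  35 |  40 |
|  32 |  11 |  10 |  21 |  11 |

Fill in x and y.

Columns 4 and 5 both add up to 130, so every column sums to 130.
Column 2: 33 + 22 + 39 + 11 = 105, so the missing entry is 130 − 105 = 25.
Column 1: 1 + 28 + 35 + 32 = 96, so the missing entry is 130 − 96 = 34.

x = 25, y = 34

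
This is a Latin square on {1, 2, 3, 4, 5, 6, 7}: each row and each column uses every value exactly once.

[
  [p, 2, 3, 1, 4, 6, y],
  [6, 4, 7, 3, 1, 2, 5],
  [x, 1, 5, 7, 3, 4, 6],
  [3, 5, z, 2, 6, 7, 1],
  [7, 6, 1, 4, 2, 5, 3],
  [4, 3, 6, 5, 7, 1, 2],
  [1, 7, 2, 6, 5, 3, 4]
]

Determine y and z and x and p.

At (row 4, col 3): row 4 already has {1, 2, 3, 5, 6, 7}, so the value is 4.
At (row 3, col 1): row 3 already has {1, 3, 4, 5, 6, 7}, so the value is 2.
For row 1, column 1: column 1 already has {1, 2, 3, 4, 6, 7}; that leaves 5.
For row 1, column 7: row 1 already has {1, 2, 3, 4, 5, 6}; that leaves 7.

y = 7, z = 4, x = 2, p = 5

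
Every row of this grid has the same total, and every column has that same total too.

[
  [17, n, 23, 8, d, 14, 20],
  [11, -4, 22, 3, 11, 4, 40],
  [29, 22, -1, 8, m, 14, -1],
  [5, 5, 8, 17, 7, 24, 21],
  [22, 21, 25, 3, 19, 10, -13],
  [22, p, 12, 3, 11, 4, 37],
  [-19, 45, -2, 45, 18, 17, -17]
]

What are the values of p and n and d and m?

p = -2, n = 0, d = 5, m = 16

Rows 2 and 4 both sum to 87, so that's the common total.
The known cells in row 3 total 71, leaving 87 − 71 = 16 for the blank.
The known cells in column 5 total 82, leaving 87 − 82 = 5 for the blank.
The known cells in row 1 total 87, leaving 87 − 87 = 0 for the blank.
The known cells in row 6 total 89, leaving 87 − 89 = -2 for the blank.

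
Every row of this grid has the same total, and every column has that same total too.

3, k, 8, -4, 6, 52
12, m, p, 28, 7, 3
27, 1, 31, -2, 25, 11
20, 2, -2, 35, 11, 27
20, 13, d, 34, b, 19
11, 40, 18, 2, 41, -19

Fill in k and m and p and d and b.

Rows 3 and 4 both sum to 93, so that's the common total.
The known cells in row 1 total 65, leaving 93 − 65 = 28 for the blank.
The known cells in column 5 total 90, leaving 93 − 90 = 3 for the blank.
The known cells in column 2 total 84, leaving 93 − 84 = 9 for the blank.
The known cells in row 2 total 59, leaving 93 − 59 = 34 for the blank.
The known cells in row 5 total 89, leaving 93 − 89 = 4 for the blank.

k = 28, m = 9, p = 34, d = 4, b = 3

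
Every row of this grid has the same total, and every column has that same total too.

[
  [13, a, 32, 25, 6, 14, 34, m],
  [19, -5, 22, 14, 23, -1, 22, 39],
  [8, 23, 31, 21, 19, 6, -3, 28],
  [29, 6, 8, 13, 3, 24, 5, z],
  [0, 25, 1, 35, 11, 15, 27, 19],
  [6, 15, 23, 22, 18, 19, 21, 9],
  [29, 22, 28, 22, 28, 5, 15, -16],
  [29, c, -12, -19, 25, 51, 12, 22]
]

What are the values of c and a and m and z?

c = 25, a = 22, m = -13, z = 45

Rows 2 and 3 both sum to 133, so that's the common total.
The known cells in row 8 total 108, leaving 133 − 108 = 25 for the blank.
The known cells in column 2 total 111, leaving 133 − 111 = 22 for the blank.
The known cells in row 1 total 146, leaving 133 − 146 = -13 for the blank.
The known cells in row 4 total 88, leaving 133 − 88 = 45 for the blank.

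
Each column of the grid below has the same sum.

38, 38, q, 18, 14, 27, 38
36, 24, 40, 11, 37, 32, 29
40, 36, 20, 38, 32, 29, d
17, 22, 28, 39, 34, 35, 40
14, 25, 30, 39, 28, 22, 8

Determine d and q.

d = 30, q = 27

The complete columns each total 145.
Column 7 is missing 145 − 115 = 30 (since 38 + 29 + 40 + 8 = 115).
Column 3 is missing 145 − 118 = 27 (since 40 + 20 + 28 + 30 = 118).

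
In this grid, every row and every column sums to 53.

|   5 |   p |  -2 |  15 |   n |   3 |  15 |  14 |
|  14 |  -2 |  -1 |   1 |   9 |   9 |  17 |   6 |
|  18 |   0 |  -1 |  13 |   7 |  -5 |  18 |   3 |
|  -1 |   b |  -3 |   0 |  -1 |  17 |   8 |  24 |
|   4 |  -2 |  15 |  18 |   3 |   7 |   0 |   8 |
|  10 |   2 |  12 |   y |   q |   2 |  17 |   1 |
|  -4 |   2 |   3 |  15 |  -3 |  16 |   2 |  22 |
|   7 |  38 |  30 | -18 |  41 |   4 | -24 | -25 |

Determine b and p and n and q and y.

b = 9, p = 6, n = -3, q = 0, y = 9

The known cells in row 4 total 44, leaving 53 − 44 = 9 for the blank.
The known cells in column 2 total 47, leaving 53 − 47 = 6 for the blank.
The known cells in row 1 total 56, leaving 53 − 56 = -3 for the blank.
The known cells in column 5 total 53, leaving 53 − 53 = 0 for the blank.
The known cells in row 6 total 44, leaving 53 − 44 = 9 for the blank.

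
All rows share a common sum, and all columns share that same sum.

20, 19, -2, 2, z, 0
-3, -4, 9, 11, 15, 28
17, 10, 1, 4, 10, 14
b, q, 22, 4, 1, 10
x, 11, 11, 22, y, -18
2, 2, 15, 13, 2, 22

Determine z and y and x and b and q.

Rows 2 and 3 both sum to 56, so that's the common total.
Row 1: 20 + 19 − 2 + 2 + 0 = 39, so its missing entry is 56 − 39 = 17.
Column 5: 17 + 15 + 10 + 1 + 2 = 45, so its missing entry is 56 − 45 = 11.
Row 5: 11 + 11 + 22 + 11 − 18 = 37, so its missing entry is 56 − 37 = 19.
Column 2: 19 − 4 + 10 + 11 + 2 = 38, so its missing entry is 56 − 38 = 18.
Row 4: 18 + 22 + 4 + 1 + 10 = 55, so its missing entry is 56 − 55 = 1.

z = 17, y = 11, x = 19, b = 1, q = 18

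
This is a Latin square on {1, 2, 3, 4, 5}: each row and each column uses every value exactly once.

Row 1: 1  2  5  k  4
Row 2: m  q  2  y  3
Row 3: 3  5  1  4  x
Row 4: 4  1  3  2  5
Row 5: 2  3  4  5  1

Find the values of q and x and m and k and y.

q = 4, x = 2, m = 5, k = 3, y = 1

Cell (3,5): row 3 already has {1, 3, 4, 5} → 2.
For row 2, column 2: column 2 already has {1, 2, 3, 5}; that leaves 4.
For row 1, column 4: row 1 already has {1, 2, 4, 5}; that leaves 3.
At (row 2, col 1): column 1 already has {1, 2, 3, 4}, so the value is 5.
At (row 2, col 4): row 2 already has {2, 3, 4, 5}, so the value is 1.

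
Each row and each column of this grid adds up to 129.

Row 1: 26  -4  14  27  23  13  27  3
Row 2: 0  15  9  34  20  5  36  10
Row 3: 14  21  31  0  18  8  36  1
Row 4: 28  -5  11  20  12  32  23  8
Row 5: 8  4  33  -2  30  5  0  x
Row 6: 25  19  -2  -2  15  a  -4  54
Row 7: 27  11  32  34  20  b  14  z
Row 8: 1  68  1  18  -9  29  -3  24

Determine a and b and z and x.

a = 24, b = 13, z = -22, x = 51

Row 6 has 25 + 19 − 2 − 2 + 15 − 4 + 54 = 105; the blank must be 129 − 105 = 24.
Row 5 has 8 + 4 + 33 − 2 + 30 + 5 + 0 = 78; the blank must be 129 − 78 = 51.
Column 8 has 3 + 10 + 1 + 8 + 51 + 54 + 24 = 151; the blank must be 129 − 151 = -22.
Row 7 has 27 + 11 + 32 + 34 + 20 + 14 − 22 = 116; the blank must be 129 − 116 = 13.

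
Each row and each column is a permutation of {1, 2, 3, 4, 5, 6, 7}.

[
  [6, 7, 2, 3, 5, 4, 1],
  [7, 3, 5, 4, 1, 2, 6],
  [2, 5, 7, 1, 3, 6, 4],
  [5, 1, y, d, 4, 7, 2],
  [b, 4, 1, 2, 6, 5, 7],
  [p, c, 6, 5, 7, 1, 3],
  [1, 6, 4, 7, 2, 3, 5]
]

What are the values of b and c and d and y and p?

Cell (5,1): row 5 already has {1, 2, 4, 5, 6, 7} → 3.
Cell (6,2): column 2 already has {1, 3, 4, 5, 6, 7} → 2.
Cell (4,4): column 4 already has {1, 2, 3, 4, 5, 7} → 6.
At (row 6, col 1): row 6 already has {1, 2, 3, 5, 6, 7}, so the value is 4.
Cell (4,3): row 4 already has {1, 2, 4, 5, 6, 7} → 3.

b = 3, c = 2, d = 6, y = 3, p = 4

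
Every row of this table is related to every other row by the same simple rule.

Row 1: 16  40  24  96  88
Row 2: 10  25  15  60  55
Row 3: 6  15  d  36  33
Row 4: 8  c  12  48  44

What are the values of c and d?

c = 20, d = 9

Each row is a constant multiple of every other row — this is a multiplication table with the headers hidden.
Row 4 is 48/96 = 1/2 times row 1, so its entry in column 2 is 40 × 1/2 = 20.
Row 3 is 36/96 = 3/8 times row 1, so its entry in column 3 is 24 × 3/8 = 9.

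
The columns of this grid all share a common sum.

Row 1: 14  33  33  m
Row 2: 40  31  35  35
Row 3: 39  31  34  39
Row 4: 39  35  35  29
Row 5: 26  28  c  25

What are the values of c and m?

c = 21, m = 30

The complete columns each total 158.
Column 3 is missing 158 − 137 = 21 (since 33 + 35 + 34 + 35 = 137).
Column 4 is missing 158 − 128 = 30 (since 35 + 39 + 29 + 25 = 128).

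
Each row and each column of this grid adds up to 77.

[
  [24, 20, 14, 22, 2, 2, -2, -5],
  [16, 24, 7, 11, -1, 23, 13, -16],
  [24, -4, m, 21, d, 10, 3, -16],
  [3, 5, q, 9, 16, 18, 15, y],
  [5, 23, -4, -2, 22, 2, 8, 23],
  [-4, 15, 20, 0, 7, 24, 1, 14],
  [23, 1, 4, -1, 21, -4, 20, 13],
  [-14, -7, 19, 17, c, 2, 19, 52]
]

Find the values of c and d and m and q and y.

c = -11, d = 21, m = 18, q = -1, y = 12

The known cells in row 8 total 88, leaving 77 − 88 = -11 for the blank.
The known cells in column 5 total 56, leaving 77 − 56 = 21 for the blank.
The known cells in column 8 total 65, leaving 77 − 65 = 12 for the blank.
The known cells in row 3 total 59, leaving 77 − 59 = 18 for the blank.
The known cells in row 4 total 78, leaving 77 − 78 = -1 for the blank.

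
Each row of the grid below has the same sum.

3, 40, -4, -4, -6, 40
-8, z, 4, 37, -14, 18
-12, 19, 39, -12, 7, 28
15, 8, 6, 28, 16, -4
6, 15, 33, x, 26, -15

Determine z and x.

Rows 1 and 4 both add up to 69, so every row sums to 69.
Row 2: -8 + 4 + 37 − 14 + 18 = 37, so the missing entry is 69 − 37 = 32.
Row 5: 6 + 15 + 33 + 26 − 15 = 65, so the missing entry is 69 − 65 = 4.

z = 32, x = 4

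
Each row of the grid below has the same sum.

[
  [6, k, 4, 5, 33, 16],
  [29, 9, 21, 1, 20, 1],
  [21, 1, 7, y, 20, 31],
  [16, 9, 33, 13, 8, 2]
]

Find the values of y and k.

Row 2 sums to 81 and so does row 4; that's the common total.
In row 3 the known cells total 80, leaving 81 − 80 = 1.
In row 1 the known cells total 64, leaving 81 − 64 = 17.

y = 1, k = 17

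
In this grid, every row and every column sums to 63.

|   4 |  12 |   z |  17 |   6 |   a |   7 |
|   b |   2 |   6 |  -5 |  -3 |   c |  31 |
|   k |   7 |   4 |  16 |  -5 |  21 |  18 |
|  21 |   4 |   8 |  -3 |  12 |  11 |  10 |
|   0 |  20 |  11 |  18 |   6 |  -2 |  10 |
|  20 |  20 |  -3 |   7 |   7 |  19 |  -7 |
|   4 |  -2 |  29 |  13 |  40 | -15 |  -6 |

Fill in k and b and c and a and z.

k = 2, b = 12, c = 20, a = 9, z = 8

Row 3 has 7 + 4 + 16 − 5 + 21 + 18 = 61; the blank must be 63 − 61 = 2.
Column 3 has 6 + 4 + 8 + 11 − 3 + 29 = 55; the blank must be 63 − 55 = 8.
Row 1 has 4 + 12 + 8 + 17 + 6 + 7 = 54; the blank must be 63 − 54 = 9.
Column 6 has 9 + 21 + 11 − 2 + 19 − 15 = 43; the blank must be 63 − 43 = 20.
Row 2 has 2 + 6 − 5 − 3 + 20 + 31 = 51; the blank must be 63 − 51 = 12.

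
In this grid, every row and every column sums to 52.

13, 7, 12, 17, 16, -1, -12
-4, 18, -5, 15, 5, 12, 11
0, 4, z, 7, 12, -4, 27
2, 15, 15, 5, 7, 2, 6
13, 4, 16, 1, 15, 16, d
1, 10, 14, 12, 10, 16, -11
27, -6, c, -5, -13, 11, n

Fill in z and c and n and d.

z = 6, c = -6, n = 44, d = -13

Row 5 has 13 + 4 + 16 + 1 + 15 + 16 = 65; the blank must be 52 − 65 = -13.
Column 7 has -12 + 11 + 27 + 6 − 13 − 11 = 8; the blank must be 52 − 8 = 44.
Row 7 has 27 − 6 − 5 − 13 + 11 + 44 = 58; the blank must be 52 − 58 = -6.
Row 3 has 0 + 4 + 7 + 12 − 4 + 27 = 46; the blank must be 52 − 46 = 6.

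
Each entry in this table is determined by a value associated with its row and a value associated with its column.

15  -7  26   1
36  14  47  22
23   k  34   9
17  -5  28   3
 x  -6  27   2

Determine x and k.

x = 16, k = 1

The difference between any two rows is the same in every column — this is an addition table with the headers hidden.
Row 5 minus row 1 is 2 − 1 = 1, so its entry in column 1 is 15 + 1 = 16.
Row 3 minus row 1 is 9 − 1 = 8, so its entry in column 2 is -7 + 8 = 1.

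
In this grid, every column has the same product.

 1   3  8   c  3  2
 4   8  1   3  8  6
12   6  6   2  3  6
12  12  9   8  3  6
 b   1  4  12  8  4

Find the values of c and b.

c = 3, b = 3

Columns 2 and 5 each multiply to 1728, so every column has product 1728.
Column 4: 3×2×8×12 = 576, so the missing entry is 1728 ÷ 576 = 3.
Column 1: 1×4×12×12 = 576, so the missing entry is 1728 ÷ 576 = 3.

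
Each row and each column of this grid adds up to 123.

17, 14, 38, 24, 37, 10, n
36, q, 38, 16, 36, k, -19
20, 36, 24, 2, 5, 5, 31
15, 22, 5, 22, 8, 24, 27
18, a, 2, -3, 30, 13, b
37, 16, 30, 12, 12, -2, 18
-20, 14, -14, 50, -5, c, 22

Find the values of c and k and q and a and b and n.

c = 76, k = -3, q = 19, a = 2, b = 61, n = -17

The known cells in row 7 total 47, leaving 123 − 47 = 76 for the blank.
The known cells in column 6 total 126, leaving 123 − 126 = -3 for the blank.
The known cells in row 2 total 104, leaving 123 − 104 = 19 for the blank.
The known cells in row 1 total 140, leaving 123 − 140 = -17 for the blank.
The known cells in column 7 total 62, leaving 123 − 62 = 61 for the blank.
The known cells in row 5 total 121, leaving 123 − 121 = 2 for the blank.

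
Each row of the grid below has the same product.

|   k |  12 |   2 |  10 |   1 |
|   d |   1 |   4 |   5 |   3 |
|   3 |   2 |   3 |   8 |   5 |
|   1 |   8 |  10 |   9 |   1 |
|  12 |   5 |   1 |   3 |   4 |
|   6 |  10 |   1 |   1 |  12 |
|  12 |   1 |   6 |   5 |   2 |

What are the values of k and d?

Rows 3 and 5 each multiply to 720, so every row has product 720.
Row 1: 12×2×10×1 = 240, so the missing entry is 720 ÷ 240 = 3.
Row 2: 1×4×5×3 = 60, so the missing entry is 720 ÷ 60 = 12.

k = 3, d = 12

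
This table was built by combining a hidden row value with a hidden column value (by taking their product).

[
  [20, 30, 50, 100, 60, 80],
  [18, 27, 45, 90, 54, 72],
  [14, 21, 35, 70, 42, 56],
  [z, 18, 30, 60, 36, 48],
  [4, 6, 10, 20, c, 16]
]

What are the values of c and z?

Each row is a constant multiple of every other row — this is a multiplication table with the headers hidden.
Row 5 is 6/30 = 1/5 times row 1, so its entry in column 5 is 60 × 1/5 = 12.
Row 4 is 18/30 = 3/5 times row 1, so its entry in column 1 is 20 × 3/5 = 12.

c = 12, z = 12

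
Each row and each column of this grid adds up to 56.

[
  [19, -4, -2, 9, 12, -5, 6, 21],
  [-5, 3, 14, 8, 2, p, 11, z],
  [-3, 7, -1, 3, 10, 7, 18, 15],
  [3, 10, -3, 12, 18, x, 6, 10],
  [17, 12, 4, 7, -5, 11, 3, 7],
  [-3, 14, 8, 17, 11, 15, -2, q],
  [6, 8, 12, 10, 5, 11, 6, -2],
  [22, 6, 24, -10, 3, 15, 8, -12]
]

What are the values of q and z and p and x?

Row 4 has 3 + 10 − 3 + 12 + 18 + 6 + 10 = 56; the blank must be 56 − 56 = 0.
Row 6 has -3 + 14 + 8 + 17 + 11 + 15 − 2 = 60; the blank must be 56 − 60 = -4.
Column 8 has 21 + 15 + 10 + 7 − 4 − 2 − 12 = 35; the blank must be 56 − 35 = 21.
Row 2 has -5 + 3 + 14 + 8 + 2 + 11 + 21 = 54; the blank must be 56 − 54 = 2.

q = -4, z = 21, p = 2, x = 0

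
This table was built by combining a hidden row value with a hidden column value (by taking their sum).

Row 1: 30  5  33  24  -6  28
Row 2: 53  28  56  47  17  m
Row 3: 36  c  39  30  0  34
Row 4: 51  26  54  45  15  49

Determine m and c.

The difference between any two rows is the same in every column — this is an addition table with the headers hidden.
Row 2 minus row 1 is 56 − 33 = 23, so its entry in column 6 is 28 + 23 = 51.
Row 3 minus row 1 is 39 − 33 = 6, so its entry in column 2 is 5 + 6 = 11.

m = 51, c = 11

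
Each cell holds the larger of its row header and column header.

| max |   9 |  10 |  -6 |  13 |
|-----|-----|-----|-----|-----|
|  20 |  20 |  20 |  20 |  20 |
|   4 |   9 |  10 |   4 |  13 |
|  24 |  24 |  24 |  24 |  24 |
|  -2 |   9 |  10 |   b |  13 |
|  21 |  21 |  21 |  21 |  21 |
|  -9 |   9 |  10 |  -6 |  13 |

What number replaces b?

max(-2, -6) = -2.

-2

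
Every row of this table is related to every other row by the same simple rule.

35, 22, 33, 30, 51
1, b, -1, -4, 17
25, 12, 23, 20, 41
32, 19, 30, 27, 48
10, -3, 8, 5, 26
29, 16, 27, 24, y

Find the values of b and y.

The difference between any two rows is the same in every column — this is an addition table with the headers hidden.
Row 2 minus row 1 is -1 − 33 = -34, so its entry in column 2 is 22 + (-34) = -12.
Row 6 minus row 1 is 27 − 33 = -6, so its entry in column 5 is 51 + (-6) = 45.

b = -12, y = 45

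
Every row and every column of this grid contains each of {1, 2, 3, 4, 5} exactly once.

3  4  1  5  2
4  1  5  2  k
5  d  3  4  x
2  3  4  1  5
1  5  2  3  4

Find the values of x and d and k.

Cell (3,2): column 2 already has {1, 3, 4, 5} → 2.
For row 3, column 5: row 3 already has {2, 3, 4, 5}; that leaves 1.
Cell (2,5): row 2 already has {1, 2, 4, 5} → 3.

x = 1, d = 2, k = 3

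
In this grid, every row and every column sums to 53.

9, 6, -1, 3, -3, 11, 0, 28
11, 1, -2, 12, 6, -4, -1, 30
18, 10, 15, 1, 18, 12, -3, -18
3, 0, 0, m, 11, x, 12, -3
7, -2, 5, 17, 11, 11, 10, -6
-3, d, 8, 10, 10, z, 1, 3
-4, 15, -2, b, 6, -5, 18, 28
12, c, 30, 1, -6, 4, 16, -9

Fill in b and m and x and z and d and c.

The known cells in row 8 total 48, leaving 53 − 48 = 5 for the blank.
The known cells in column 2 total 35, leaving 53 − 35 = 18 for the blank.
The known cells in row 6 total 47, leaving 53 − 47 = 6 for the blank.
The known cells in row 7 total 56, leaving 53 − 56 = -3 for the blank.
The known cells in column 4 total 41, leaving 53 − 41 = 12 for the blank.
The known cells in row 4 total 35, leaving 53 − 35 = 18 for the blank.

b = -3, m = 12, x = 18, z = 6, d = 18, c = 5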